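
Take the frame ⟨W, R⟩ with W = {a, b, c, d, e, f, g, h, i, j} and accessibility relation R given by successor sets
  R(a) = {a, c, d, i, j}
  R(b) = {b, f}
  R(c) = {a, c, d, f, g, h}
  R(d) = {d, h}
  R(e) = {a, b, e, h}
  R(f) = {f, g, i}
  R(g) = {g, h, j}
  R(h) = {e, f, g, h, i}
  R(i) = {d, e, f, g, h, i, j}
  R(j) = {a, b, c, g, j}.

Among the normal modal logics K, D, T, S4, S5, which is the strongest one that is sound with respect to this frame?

Serial (axiom D): yes — every world has a successor (e.g. a R a).
Reflexive (axiom T): yes — every world is R-related to itself.
Transitive (axiom 4): no — a R c and c R f, but not a R f.
Euclidean (axiom 5): no — a R c and a R i, but not c R i.
So F validates K, D, T; S4 would additionally require R to be transitive. The strongest is T.

T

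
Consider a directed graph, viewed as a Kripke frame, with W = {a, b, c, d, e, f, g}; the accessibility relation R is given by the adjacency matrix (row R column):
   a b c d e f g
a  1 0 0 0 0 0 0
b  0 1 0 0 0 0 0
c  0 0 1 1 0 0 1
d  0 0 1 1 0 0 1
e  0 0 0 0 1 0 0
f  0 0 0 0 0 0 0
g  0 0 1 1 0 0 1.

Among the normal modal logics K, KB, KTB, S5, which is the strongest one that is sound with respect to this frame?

KB

Symmetric (axiom B): yes — every pair in R has its reverse in R.
Reflexive (axiom T): no — f is not related to itself.
Euclidean (axiom 5): yes — any two successors of a common world are R-related.
So F validates K, KB; KTB would additionally require R to be reflexive. The strongest is KB.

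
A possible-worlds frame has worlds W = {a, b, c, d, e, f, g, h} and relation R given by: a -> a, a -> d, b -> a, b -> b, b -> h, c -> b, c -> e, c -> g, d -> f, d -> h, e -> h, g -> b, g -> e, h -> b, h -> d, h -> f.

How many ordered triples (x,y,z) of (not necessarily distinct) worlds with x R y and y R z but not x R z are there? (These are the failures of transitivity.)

Enumerating: (a,d,f), (a,d,h), (b,a,d), (b,h,d), (b,h,f), (c,b,a), (c,b,h), (c,e,h), (d,h,b), (d,h,d), (e,h,b), (e,h,d), … and 7 more.
Total: 19.

19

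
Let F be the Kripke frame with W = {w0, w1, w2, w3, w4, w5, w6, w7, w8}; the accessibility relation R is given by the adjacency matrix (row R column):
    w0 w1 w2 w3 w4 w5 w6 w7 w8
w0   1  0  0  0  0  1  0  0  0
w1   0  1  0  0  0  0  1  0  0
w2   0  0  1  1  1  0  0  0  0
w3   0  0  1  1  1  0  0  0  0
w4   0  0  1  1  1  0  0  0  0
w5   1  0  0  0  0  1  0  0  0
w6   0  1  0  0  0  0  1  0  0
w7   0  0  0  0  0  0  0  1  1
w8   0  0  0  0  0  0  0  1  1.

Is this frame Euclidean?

Yes

Euclidean: yes — any two successors of a common world are R-related.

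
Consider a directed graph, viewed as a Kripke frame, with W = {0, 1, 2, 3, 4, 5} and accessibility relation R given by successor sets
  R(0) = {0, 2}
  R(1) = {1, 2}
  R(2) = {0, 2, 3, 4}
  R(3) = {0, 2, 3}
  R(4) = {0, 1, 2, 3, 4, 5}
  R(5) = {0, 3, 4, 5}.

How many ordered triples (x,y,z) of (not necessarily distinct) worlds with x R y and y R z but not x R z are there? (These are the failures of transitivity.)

12

Enumerating: (0,2,3), (0,2,4), (1,2,0), (1,2,3), (1,2,4), (2,4,1), (2,4,5), (3,2,4), (5,0,2), (5,3,2), (5,4,1), (5,4,2).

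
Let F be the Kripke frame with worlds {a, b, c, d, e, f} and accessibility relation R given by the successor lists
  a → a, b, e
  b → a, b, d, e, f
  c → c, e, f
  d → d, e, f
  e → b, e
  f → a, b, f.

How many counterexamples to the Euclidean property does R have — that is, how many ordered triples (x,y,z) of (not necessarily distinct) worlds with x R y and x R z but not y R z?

Enumerating: (a,e,a), (b,a,d), (b,a,f), (b,d,a), (b,d,b), (b,e,a), (b,e,d), (b,e,f), (b,f,d), (b,f,e), (c,e,c), (c,e,f), … and 7 more.
Total: 19.

19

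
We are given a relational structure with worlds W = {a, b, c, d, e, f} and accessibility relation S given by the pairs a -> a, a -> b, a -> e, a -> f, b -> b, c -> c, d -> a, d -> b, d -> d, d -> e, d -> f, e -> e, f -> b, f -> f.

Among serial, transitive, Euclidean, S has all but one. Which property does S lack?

Euclidean

Serial: yes — every world has a successor (e.g. a S a).
Transitive: yes — every two-step S-path is closed by a direct edge.
Euclidean: no — a S b and a S e, but not b S e.
Only Euclidean fails.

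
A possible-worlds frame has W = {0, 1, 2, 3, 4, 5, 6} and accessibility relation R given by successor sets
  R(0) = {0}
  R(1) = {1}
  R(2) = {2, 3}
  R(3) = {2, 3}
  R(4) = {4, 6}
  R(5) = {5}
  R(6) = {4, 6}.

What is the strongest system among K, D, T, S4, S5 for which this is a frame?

Serial (axiom D): yes — every world has a successor (e.g. 0 R 0).
Reflexive (axiom T): yes — every world is R-related to itself.
Transitive (axiom 4): yes — every two-step R-path is closed by a direct edge.
Euclidean (axiom 5): yes — any two successors of a common world are R-related.
So F validates K, D, T, S4, S5. The strongest is S5.

S5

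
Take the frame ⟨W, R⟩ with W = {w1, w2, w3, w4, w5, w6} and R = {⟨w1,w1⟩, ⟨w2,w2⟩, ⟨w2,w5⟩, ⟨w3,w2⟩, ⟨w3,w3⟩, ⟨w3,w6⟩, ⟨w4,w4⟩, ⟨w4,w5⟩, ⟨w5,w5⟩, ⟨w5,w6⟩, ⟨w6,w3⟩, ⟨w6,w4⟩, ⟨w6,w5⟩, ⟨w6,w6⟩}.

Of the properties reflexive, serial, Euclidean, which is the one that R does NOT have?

Euclidean

Reflexive: yes — every world is R-related to itself.
Serial: yes — every world has a successor (e.g. w1 R w1).
Euclidean: no — w3 R w2 and w3 R w6, but not w2 R w6.
Only Euclidean fails.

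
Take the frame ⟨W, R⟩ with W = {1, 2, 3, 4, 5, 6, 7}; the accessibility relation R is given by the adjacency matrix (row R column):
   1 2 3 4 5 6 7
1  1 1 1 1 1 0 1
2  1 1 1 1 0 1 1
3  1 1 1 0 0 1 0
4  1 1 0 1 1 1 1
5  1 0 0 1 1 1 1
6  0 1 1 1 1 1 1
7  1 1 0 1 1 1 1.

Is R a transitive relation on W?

Transitive: no — 1 R 2 and 2 R 6, but not 1 R 6.

No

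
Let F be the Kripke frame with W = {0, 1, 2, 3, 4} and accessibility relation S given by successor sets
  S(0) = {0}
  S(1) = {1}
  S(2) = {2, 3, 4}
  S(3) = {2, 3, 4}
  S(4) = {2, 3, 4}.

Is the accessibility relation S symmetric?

Symmetric: yes — every pair in S has its reverse in S.

Yes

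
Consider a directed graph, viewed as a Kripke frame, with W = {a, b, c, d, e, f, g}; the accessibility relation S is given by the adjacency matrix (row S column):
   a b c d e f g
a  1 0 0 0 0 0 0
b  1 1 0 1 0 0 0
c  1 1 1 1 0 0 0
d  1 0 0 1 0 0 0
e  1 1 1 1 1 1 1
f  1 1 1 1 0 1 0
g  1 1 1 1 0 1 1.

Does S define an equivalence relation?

No

Reflexive: yes — every world is S-related to itself.
Symmetric: no — b S a but not a S b.
Transitive: yes — every two-step S-path is closed by a direct edge.
So S is not an equivalence relation.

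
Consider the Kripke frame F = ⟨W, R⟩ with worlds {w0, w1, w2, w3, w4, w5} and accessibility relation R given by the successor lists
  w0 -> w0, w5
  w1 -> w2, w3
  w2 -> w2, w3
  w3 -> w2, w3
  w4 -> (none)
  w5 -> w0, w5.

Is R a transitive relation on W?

Transitive: yes — every two-step R-path is closed by a direct edge.

Yes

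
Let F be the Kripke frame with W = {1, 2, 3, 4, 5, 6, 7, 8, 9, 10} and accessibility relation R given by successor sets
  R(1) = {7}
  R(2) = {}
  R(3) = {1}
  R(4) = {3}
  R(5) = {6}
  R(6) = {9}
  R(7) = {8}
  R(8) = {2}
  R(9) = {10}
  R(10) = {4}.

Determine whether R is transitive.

No

Transitive: no — 1 R 7 and 7 R 8, but not 1 R 8.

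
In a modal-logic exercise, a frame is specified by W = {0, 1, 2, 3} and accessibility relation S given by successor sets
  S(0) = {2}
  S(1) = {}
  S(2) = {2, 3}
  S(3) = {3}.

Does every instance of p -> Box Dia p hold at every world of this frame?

No

By correspondence theory, B is valid on a frame iff S is symmetric.
Symmetric: no — 0 S 2 but not 2 S 0.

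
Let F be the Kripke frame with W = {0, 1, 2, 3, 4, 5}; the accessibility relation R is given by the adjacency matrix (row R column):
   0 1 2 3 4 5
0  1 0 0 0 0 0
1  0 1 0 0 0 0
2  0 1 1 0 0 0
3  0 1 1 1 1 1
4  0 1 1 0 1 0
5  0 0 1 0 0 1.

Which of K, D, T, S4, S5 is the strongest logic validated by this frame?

Serial (axiom D): yes — every world has a successor (e.g. 0 R 0).
Reflexive (axiom T): yes — every world is R-related to itself.
Transitive (axiom 4): no — 5 R 2 and 2 R 1, but not 5 R 1.
Euclidean (axiom 5): no — 3 R 1 and 3 R 2, but not 1 R 2.
So F validates K, D, T; S4 would additionally require R to be transitive. The strongest is T.

T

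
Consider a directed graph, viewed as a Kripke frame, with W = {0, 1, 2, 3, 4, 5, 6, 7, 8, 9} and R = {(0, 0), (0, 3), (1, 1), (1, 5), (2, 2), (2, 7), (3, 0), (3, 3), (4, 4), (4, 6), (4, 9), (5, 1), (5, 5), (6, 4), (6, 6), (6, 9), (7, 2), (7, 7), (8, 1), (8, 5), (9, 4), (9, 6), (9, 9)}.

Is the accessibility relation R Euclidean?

Euclidean: yes — any two successors of a common world are R-related.

Yes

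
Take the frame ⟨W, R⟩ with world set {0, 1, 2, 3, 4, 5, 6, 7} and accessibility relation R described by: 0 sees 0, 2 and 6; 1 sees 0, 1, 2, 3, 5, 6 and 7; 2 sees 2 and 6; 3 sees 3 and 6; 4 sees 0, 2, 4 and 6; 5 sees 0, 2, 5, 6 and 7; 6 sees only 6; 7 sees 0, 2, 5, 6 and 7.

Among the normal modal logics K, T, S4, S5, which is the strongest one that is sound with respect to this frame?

S4

Reflexive (axiom T): yes — every world is R-related to itself.
Transitive (axiom 4): yes — every two-step R-path is closed by a direct edge.
Euclidean (axiom 5): no — 0 R 6 and 0 R 2, but not 6 R 2.
So F validates K, T, S4; S5 would additionally require R to be Euclidean. The strongest is S4.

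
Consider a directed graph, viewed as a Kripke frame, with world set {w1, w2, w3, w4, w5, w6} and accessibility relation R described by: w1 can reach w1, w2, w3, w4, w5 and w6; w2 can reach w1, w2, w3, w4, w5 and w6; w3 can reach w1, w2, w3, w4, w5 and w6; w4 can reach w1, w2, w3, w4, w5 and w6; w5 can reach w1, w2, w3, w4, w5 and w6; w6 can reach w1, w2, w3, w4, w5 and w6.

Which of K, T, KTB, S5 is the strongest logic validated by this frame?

Reflexive (axiom T): yes — every world is R-related to itself.
Symmetric (axiom B): yes — every pair in R has its reverse in R.
Euclidean (axiom 5): yes — any two successors of a common world are R-related.
So F validates K, T, KTB, S5. The strongest is S5.

S5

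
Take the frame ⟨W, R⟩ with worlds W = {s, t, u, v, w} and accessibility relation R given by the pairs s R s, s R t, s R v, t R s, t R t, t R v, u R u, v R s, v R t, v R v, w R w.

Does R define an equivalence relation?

Reflexive: yes — every world is R-related to itself.
Symmetric: yes — every pair in R has its reverse in R.
Transitive: yes — every two-step R-path is closed by a direct edge.
So R is an equivalence relation.

Yes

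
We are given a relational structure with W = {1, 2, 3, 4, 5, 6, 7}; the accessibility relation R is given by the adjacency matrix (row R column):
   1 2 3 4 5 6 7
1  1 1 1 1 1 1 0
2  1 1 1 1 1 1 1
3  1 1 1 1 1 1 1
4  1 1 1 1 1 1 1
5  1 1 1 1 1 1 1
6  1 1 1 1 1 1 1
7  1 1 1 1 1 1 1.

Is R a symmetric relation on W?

No

Symmetric: no — 7 R 1 but not 1 R 7.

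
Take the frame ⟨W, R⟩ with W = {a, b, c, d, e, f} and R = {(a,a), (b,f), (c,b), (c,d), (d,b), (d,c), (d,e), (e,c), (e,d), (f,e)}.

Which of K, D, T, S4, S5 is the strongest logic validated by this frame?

D

Serial (axiom D): yes — every world has a successor (e.g. a R a).
Reflexive (axiom T): no — b is not related to itself.
Transitive (axiom 4): no — b R f and f R e, but not b R e.
Euclidean (axiom 5): no — c R b and c R d, but not b R d.
So F validates K, D; T would additionally require R to be reflexive. The strongest is D.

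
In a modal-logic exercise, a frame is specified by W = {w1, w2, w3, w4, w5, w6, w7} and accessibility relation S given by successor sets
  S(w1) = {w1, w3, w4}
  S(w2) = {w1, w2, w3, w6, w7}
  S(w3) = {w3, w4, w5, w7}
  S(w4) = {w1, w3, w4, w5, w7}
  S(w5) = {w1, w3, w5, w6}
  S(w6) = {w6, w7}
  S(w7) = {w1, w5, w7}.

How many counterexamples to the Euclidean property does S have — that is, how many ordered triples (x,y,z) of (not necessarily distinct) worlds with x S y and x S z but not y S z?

35

Enumerating: (w1,w3,w1), (w2,w1,w2), (w2,w1,w6), (w2,w1,w7), (w2,w3,w1), (w2,w3,w2), (w2,w3,w6), (w2,w6,w1), (w2,w6,w2), (w2,w6,w3), (w2,w7,w2), (w2,w7,w3), … and 23 more.
Total: 35.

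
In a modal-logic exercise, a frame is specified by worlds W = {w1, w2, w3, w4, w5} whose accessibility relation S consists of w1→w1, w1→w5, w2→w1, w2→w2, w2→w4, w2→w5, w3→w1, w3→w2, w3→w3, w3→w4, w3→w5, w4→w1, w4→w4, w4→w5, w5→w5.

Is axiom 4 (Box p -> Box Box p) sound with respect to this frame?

By correspondence theory, 4 is valid on a frame iff S is transitive.
Transitive: yes — every two-step S-path is closed by a direct edge.

Yes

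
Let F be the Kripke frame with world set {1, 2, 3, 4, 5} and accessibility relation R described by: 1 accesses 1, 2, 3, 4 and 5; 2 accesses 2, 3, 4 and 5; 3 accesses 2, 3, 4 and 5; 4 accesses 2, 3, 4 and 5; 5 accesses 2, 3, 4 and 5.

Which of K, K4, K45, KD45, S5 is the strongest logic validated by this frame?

K4

Transitive (axiom 4): yes — every two-step R-path is closed by a direct edge.
Euclidean (axiom 5): no — 1 R 2 and 1 R 1, but not 2 R 1.
Serial (axiom D): yes — every world has a successor (e.g. 1 R 1).
Reflexive (axiom T): yes — every world is R-related to itself.
So F validates K, K4; K45 would additionally require R to be Euclidean. The strongest is K4.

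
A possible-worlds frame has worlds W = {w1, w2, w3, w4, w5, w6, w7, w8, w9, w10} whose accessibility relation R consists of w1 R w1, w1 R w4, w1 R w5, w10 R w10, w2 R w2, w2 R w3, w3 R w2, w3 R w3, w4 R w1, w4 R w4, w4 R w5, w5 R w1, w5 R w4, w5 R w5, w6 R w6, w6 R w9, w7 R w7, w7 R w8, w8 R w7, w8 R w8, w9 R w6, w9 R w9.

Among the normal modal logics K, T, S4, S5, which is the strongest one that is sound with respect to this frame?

S5

Reflexive (axiom T): yes — every world is R-related to itself.
Transitive (axiom 4): yes — every two-step R-path is closed by a direct edge.
Euclidean (axiom 5): yes — any two successors of a common world are R-related.
So F validates K, T, S4, S5. The strongest is S5.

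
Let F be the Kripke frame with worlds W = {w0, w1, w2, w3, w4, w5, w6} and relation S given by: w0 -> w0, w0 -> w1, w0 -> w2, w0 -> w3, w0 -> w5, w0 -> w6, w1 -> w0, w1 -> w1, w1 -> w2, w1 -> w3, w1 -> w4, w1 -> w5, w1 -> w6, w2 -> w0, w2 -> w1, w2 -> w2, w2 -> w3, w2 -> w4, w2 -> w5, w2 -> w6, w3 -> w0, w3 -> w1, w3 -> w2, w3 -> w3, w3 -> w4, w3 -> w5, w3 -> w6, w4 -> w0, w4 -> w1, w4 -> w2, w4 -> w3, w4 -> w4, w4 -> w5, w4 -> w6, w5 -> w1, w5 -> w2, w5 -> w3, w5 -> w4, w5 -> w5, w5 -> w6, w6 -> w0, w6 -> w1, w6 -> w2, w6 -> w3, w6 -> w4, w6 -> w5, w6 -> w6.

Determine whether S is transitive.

Transitive: no — w0 S w1 and w1 S w4, but not w0 S w4.

No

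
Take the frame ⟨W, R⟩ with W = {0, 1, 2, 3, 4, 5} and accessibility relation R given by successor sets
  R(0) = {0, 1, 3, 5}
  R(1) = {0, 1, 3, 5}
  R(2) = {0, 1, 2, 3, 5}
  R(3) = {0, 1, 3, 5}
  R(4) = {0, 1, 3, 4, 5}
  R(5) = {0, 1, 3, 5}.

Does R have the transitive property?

Transitive: yes — every two-step R-path is closed by a direct edge.

Yes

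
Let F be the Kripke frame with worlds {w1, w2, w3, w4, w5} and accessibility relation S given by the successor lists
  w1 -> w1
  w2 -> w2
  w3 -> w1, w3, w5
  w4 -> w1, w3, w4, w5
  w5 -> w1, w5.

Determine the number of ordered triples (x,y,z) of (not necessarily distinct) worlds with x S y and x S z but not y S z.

Enumerating: (w3,w1,w3), (w3,w1,w5), (w3,w5,w3), (w4,w1,w3), (w4,w1,w4), (w4,w1,w5), (w4,w3,w4), (w4,w5,w3), (w4,w5,w4), (w5,w1,w5).

10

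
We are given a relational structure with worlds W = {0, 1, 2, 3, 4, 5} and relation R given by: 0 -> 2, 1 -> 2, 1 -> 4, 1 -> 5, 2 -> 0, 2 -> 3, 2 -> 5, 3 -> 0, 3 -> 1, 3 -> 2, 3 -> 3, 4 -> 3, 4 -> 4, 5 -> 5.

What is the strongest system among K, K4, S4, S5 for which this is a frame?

K

Transitive (axiom 4): no — 0 R 2 and 2 R 3, but not 0 R 3.
Reflexive (axiom T): no — 0 is not related to itself.
Euclidean (axiom 5): no — 1 R 2 and 1 R 4, but not 2 R 4.
So F validates K; K4 would additionally require R to be transitive. The strongest is K.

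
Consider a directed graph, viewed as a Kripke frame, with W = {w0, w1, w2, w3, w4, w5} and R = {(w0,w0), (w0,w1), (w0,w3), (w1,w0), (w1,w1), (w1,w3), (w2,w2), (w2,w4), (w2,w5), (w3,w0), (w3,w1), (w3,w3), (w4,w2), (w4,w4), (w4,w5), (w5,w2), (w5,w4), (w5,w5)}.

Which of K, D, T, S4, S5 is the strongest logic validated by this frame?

S5

Serial (axiom D): yes — every world has a successor (e.g. w0 R w0).
Reflexive (axiom T): yes — every world is R-related to itself.
Transitive (axiom 4): yes — every two-step R-path is closed by a direct edge.
Euclidean (axiom 5): yes — any two successors of a common world are R-related.
So F validates K, D, T, S4, S5. The strongest is S5.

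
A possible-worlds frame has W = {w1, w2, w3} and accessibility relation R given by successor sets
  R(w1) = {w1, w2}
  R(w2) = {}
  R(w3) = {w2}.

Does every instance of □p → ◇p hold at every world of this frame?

No

By correspondence theory, D is valid on a frame iff R is serial.
Serial: no — w2 has no R-successor.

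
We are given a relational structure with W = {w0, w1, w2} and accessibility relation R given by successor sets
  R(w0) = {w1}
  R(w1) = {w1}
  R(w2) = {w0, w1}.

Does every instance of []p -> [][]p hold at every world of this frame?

Yes

By correspondence theory, 4 is valid on a frame iff R is transitive.
Transitive: yes — every two-step R-path is closed by a direct edge.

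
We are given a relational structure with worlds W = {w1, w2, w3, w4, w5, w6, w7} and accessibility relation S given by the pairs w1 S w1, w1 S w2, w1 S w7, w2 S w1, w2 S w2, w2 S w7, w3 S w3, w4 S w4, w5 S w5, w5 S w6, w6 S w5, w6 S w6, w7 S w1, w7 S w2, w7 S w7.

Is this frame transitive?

Yes

Transitive: yes — every two-step S-path is closed by a direct edge.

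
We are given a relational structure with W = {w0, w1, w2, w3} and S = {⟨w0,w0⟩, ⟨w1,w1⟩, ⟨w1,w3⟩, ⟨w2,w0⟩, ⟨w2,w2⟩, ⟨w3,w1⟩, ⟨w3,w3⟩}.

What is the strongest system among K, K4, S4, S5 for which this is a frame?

S4

Transitive (axiom 4): yes — every two-step S-path is closed by a direct edge.
Reflexive (axiom T): yes — every world is S-related to itself.
Euclidean (axiom 5): no — w2 S w0 and w2 S w2, but not w0 S w2.
So F validates K, K4, S4; S5 would additionally require S to be Euclidean. The strongest is S4.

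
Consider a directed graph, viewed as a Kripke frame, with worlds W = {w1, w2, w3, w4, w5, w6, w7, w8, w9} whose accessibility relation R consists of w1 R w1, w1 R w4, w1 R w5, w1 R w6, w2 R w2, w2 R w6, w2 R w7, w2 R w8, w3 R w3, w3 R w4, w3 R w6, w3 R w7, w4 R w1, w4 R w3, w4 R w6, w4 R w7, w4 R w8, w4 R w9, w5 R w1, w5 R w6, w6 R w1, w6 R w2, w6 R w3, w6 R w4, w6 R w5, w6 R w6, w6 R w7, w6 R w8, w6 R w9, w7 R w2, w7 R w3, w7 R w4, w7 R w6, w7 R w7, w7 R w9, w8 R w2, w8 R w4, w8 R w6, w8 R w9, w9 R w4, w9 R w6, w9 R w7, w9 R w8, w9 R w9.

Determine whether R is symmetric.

Symmetric: yes — every pair in R has its reverse in R.

Yes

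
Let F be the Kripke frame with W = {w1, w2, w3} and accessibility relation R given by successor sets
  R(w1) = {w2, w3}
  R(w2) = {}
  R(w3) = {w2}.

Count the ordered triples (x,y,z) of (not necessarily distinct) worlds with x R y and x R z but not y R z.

Enumerating: (w1,w2,w2), (w1,w2,w3), (w1,w3,w3), (w3,w2,w2).

4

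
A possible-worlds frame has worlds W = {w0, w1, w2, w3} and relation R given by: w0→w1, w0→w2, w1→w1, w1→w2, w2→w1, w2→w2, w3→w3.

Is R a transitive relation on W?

Yes

Transitive: yes — every two-step R-path is closed by a direct edge.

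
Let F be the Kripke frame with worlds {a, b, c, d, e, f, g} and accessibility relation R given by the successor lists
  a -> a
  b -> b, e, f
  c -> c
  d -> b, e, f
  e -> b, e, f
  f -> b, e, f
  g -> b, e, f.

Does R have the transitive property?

Transitive: yes — every two-step R-path is closed by a direct edge.

Yes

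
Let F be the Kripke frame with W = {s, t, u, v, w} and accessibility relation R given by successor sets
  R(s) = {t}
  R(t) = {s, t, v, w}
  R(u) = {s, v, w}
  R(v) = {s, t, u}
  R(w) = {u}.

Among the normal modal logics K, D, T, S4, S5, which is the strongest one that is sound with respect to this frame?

Serial (axiom D): yes — every world has a successor (e.g. s R t).
Reflexive (axiom T): no — s is not related to itself.
Transitive (axiom 4): no — s R t and t R v, but not s R v.
Euclidean (axiom 5): no — t R s and t R v, but not s R v.
So F validates K, D; T would additionally require R to be reflexive. The strongest is D.

D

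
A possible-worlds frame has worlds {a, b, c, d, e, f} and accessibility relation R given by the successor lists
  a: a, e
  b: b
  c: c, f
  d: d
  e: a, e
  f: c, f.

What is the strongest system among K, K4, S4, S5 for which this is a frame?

Transitive (axiom 4): yes — every two-step R-path is closed by a direct edge.
Reflexive (axiom T): yes — every world is R-related to itself.
Euclidean (axiom 5): yes — any two successors of a common world are R-related.
So F validates K, K4, S4, S5. The strongest is S5.

S5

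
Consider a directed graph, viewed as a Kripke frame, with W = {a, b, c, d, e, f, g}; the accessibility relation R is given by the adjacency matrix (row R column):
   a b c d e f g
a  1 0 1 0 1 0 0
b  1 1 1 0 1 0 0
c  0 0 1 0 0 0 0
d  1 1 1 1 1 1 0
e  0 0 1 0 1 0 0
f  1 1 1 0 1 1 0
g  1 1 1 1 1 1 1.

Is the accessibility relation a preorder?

Reflexive: yes — every world is R-related to itself.
Transitive: yes — every two-step R-path is closed by a direct edge.
So R is a preorder.

Yes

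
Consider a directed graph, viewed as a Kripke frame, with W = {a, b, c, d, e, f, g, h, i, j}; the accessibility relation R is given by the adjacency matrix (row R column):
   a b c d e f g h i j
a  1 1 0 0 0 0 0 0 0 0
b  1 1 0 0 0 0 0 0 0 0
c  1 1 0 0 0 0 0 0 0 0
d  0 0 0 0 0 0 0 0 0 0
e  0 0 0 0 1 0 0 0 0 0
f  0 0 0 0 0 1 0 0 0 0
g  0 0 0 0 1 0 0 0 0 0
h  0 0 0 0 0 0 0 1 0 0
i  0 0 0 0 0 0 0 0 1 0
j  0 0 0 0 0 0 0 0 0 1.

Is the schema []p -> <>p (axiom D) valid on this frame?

By correspondence theory, D is valid on a frame iff R is serial.
Serial: no — d has no R-successor.

No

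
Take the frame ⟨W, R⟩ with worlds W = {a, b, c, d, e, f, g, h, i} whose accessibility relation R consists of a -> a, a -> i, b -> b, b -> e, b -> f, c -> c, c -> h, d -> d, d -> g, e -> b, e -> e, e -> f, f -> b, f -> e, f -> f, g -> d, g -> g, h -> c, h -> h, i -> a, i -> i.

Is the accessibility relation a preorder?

Reflexive: yes — every world is R-related to itself.
Transitive: yes — every two-step R-path is closed by a direct edge.
So R is a preorder.

Yes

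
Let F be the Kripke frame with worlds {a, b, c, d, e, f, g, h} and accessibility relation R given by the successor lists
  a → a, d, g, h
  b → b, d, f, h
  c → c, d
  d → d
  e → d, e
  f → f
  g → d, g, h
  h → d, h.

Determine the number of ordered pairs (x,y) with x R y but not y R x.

Enumerating: (a,d), (a,g), (a,h), (b,d), (b,f), (b,h), (c,d), (e,d), (g,d), (g,h), (h,d).

11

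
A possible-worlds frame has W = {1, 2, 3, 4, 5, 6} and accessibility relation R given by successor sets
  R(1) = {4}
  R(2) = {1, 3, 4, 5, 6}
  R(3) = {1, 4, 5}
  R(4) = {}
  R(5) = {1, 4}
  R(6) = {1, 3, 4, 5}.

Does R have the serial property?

Serial: no — 4 has no R-successor.

No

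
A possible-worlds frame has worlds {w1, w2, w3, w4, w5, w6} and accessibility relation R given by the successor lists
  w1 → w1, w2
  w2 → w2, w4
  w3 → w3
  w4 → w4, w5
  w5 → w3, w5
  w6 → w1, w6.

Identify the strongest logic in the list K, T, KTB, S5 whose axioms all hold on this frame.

T

Reflexive (axiom T): yes — every world is R-related to itself.
Symmetric (axiom B): no — w1 R w2 but not w2 R w1.
Euclidean (axiom 5): no — w1 R w2 and w1 R w1, but not w2 R w1.
So F validates K, T; KTB would additionally require R to be symmetric. The strongest is T.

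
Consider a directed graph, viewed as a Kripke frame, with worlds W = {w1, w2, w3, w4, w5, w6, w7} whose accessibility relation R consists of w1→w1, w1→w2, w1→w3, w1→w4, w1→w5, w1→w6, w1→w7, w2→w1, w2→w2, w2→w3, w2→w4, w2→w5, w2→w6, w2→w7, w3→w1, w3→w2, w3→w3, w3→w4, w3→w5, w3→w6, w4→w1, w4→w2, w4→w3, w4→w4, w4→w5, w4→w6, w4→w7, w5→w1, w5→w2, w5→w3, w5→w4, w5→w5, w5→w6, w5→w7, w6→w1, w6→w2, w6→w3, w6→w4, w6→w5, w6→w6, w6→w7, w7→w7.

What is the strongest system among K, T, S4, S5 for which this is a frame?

T

Reflexive (axiom T): yes — every world is R-related to itself.
Transitive (axiom 4): no — w3 R w1 and w1 R w7, but not w3 R w7.
Euclidean (axiom 5): no — w1 R w3 and w1 R w7, but not w3 R w7.
So F validates K, T; S4 would additionally require R to be transitive. The strongest is T.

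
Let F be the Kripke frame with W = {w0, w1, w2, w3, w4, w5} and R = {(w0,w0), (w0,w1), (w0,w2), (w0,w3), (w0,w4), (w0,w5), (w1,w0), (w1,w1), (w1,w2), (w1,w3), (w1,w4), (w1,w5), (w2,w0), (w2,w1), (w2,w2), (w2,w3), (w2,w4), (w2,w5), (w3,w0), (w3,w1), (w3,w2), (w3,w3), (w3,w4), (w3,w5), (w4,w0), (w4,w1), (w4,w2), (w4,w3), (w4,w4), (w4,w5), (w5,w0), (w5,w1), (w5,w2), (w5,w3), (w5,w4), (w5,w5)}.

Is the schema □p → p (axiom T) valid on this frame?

Axiom T corresponds to the accessibility relation being reflexive.
Reflexive: yes — every world is R-related to itself.

Yes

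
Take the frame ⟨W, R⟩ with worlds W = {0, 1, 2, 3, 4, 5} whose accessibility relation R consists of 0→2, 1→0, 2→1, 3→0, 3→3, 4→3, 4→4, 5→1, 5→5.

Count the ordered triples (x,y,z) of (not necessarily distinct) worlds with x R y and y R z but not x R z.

6

Enumerating: (0,2,1), (1,0,2), (2,1,0), (3,0,2), (4,3,0), (5,1,0).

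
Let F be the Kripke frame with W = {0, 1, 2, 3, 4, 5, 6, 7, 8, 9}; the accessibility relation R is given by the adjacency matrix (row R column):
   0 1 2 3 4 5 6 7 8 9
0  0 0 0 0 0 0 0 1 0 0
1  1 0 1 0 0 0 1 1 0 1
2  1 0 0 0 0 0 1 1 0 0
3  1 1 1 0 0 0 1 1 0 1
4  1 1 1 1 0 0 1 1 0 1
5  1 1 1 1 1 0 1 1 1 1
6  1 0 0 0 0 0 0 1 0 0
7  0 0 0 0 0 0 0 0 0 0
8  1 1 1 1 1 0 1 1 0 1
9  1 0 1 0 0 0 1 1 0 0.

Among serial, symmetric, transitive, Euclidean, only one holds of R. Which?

Serial: no — 7 has no R-successor.
Symmetric: no — 0 R 7 but not 7 R 0.
Transitive: yes — every two-step R-path is closed by a direct edge.
Euclidean: no — 1 R 0 and 1 R 2, but not 0 R 2.
Only transitive holds.

transitive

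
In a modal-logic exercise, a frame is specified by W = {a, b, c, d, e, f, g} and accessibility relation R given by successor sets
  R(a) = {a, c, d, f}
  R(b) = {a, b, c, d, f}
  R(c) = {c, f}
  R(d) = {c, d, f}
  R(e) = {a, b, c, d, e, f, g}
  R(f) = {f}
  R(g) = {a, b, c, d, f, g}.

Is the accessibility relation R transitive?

Transitive: yes — every two-step R-path is closed by a direct edge.

Yes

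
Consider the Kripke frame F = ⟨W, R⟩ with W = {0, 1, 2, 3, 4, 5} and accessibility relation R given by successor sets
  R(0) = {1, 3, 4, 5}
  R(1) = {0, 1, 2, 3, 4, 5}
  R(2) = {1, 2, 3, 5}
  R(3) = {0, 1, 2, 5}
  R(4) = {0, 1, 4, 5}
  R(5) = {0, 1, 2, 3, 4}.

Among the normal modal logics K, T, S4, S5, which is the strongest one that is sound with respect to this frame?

K

Reflexive (axiom T): no — 0 is not related to itself.
Transitive (axiom 4): no — 0 R 1 and 1 R 2, but not 0 R 2.
Euclidean (axiom 5): no — 0 R 3 and 0 R 4, but not 3 R 4.
So F validates K; T would additionally require R to be reflexive. The strongest is K.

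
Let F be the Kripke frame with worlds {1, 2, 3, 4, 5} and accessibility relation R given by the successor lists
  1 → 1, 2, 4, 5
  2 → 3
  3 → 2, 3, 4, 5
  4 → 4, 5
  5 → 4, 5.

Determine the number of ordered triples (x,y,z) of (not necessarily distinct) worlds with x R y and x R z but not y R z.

Enumerating: (1,2,1), (1,2,2), (1,2,4), (1,2,5), (1,4,1), (1,4,2), (1,5,1), (1,5,2), (3,2,2), (3,2,4), (3,2,5), (3,4,2), (3,4,3), (3,5,2), (3,5,3).

15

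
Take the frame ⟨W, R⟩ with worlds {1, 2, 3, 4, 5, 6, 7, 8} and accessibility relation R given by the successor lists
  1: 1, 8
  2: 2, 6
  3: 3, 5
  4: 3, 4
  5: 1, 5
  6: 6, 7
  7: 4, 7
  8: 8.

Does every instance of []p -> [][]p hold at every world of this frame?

By correspondence theory, 4 is valid on a frame iff R is transitive.
Transitive: no — 2 R 6 and 6 R 7, but not 2 R 7.

No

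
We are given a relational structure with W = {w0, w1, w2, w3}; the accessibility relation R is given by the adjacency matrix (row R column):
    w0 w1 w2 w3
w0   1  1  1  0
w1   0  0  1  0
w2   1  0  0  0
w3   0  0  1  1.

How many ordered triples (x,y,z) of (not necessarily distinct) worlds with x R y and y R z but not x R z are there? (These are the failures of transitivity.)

Enumerating: (w1,w2,w0), (w2,w0,w1), (w2,w0,w2), (w3,w2,w0).

4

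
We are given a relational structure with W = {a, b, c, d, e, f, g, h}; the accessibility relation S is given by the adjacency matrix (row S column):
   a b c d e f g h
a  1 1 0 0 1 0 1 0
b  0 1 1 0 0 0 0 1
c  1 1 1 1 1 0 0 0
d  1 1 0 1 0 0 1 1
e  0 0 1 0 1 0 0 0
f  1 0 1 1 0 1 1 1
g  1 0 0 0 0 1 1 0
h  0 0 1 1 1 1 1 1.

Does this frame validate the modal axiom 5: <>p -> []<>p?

No

Axiom 5 corresponds to the accessibility relation being Euclidean.
Euclidean: no — a S b and a S e, but not b S e.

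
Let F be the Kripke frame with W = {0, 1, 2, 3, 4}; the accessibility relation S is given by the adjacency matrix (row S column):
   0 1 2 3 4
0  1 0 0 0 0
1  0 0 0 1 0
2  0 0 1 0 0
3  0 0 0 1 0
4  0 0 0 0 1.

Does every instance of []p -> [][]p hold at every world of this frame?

By correspondence theory, 4 is valid on a frame iff S is transitive.
Transitive: yes — every two-step S-path is closed by a direct edge.

Yes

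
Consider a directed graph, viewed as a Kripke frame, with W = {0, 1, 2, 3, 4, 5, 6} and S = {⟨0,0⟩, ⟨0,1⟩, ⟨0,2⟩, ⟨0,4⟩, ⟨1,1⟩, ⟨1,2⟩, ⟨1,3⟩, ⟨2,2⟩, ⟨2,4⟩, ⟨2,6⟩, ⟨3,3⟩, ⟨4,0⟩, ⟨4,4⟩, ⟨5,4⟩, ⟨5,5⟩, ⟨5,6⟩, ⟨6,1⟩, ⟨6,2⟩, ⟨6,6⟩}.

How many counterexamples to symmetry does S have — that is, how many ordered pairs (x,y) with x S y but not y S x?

8

Enumerating: (0,1), (0,2), (1,2), (1,3), (2,4), (5,4), (5,6), (6,1).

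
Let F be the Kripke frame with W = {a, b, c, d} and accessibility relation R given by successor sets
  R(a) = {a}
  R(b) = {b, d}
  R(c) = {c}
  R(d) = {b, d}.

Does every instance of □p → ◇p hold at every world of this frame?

The schema D characterises exactly the serial frames.
Serial: yes — every world has a successor (e.g. a R a).

Yes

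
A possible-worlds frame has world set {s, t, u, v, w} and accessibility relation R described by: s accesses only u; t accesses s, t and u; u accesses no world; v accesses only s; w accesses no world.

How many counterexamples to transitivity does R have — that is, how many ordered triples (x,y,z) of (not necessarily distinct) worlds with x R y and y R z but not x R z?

1

Enumerating: (v,s,u).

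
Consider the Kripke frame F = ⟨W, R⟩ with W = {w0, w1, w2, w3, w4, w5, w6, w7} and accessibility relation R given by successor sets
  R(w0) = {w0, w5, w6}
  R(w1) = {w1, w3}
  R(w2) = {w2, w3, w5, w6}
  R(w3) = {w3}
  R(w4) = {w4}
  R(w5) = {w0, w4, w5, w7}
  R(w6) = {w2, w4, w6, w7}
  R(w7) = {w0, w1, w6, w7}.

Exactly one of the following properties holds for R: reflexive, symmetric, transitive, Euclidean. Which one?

Reflexive: yes — every world is R-related to itself.
Symmetric: no — w0 R w6 but not w6 R w0.
Transitive: no — w0 R w5 and w5 R w4, but not w0 R w4.
Euclidean: no — w0 R w5 and w0 R w6, but not w5 R w6.
Only reflexive holds.

reflexive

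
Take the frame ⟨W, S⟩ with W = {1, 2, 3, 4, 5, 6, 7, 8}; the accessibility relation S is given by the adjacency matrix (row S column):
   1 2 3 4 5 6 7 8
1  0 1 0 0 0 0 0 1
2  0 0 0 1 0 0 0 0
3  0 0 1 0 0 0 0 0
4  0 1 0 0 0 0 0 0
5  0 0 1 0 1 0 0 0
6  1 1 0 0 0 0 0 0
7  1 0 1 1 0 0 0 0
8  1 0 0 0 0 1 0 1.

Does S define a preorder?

No

Reflexive: no — 1 is not related to itself.
Transitive: no — 1 S 2 and 2 S 4, but not 1 S 4.
So S is not a preorder.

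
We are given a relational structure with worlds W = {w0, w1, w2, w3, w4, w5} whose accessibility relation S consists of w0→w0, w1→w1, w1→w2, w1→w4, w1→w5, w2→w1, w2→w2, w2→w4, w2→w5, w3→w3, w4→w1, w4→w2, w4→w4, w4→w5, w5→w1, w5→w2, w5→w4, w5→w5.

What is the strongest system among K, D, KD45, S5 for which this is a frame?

Serial (axiom D): yes — every world has a successor (e.g. w0 S w0).
Euclidean (axiom 5): yes — any two successors of a common world are S-related.
Transitive (axiom 4): yes — every two-step S-path is closed by a direct edge.
Reflexive (axiom T): yes — every world is S-related to itself.
So F validates K, D, KD45, S5. The strongest is S5.

S5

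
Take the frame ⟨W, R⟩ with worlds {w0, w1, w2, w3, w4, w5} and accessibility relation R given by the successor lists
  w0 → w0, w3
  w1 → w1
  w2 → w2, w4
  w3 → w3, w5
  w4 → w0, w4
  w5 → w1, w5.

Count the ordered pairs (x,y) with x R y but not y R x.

Enumerating: (w0,w3), (w2,w4), (w3,w5), (w4,w0), (w5,w1).

5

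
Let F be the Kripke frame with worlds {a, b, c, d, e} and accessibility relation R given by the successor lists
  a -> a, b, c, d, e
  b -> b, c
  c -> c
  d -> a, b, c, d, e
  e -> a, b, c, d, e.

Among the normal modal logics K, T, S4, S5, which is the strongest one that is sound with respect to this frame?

S4

Reflexive (axiom T): yes — every world is R-related to itself.
Transitive (axiom 4): yes — every two-step R-path is closed by a direct edge.
Euclidean (axiom 5): no — a R b and a R d, but not b R d.
So F validates K, T, S4; S5 would additionally require R to be Euclidean. The strongest is S4.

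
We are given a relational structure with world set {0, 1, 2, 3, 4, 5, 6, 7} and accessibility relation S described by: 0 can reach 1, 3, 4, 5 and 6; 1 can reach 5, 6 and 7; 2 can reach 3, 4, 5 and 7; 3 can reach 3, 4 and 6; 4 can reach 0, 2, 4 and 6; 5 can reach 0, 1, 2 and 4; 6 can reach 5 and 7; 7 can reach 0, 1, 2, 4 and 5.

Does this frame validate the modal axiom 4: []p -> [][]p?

No

The schema 4 characterises exactly the transitive frames.
Transitive: no — 0 S 1 and 1 S 7, but not 0 S 7.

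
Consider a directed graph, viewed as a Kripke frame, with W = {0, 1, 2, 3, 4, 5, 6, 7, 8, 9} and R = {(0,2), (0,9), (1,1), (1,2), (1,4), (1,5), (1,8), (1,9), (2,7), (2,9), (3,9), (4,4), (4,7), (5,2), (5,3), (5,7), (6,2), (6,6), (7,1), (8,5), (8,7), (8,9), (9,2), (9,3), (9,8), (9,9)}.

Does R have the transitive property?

Transitive: no — 0 R 2 and 2 R 7, but not 0 R 7.

No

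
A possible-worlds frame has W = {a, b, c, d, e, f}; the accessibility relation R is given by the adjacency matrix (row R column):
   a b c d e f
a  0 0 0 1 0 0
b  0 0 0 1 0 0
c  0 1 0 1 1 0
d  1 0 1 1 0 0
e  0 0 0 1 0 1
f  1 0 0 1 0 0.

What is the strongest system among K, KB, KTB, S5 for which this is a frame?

K

Symmetric (axiom B): no — b R d but not d R b.
Reflexive (axiom T): no — a is not related to itself.
Euclidean (axiom 5): no — c R b and c R e, but not b R e.
So F validates K; KB would additionally require R to be symmetric. The strongest is K.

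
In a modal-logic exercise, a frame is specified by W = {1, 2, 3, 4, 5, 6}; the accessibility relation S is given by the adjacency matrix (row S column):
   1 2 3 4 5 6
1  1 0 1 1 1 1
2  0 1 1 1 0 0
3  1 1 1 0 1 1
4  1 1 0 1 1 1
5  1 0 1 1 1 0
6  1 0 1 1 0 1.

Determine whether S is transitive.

No

Transitive: no — 1 S 3 and 3 S 2, but not 1 S 2.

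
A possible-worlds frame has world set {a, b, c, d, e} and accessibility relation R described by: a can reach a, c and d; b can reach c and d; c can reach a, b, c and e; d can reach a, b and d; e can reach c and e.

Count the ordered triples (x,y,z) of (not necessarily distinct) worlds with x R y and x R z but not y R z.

Enumerating: (a,c,d), (a,d,c), (b,c,d), (b,d,c), (c,a,b), (c,a,e), (c,b,a), (c,b,b), (c,b,e), (c,e,a), (c,e,b), (d,a,b), (d,b,a), (d,b,b).

14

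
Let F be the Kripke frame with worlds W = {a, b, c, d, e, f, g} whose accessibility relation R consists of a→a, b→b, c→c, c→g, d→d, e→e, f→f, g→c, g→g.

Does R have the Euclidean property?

Euclidean: yes — any two successors of a common world are R-related.

Yes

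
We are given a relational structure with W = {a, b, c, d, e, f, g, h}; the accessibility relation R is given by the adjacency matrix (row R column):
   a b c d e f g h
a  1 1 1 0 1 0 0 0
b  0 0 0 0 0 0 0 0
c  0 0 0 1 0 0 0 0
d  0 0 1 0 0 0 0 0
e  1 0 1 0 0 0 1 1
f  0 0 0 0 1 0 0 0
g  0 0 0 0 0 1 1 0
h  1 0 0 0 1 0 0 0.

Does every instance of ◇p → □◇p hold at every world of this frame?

Axiom 5 corresponds to the accessibility relation being Euclidean.
Euclidean: no — a R b and a R c, but not b R c.

No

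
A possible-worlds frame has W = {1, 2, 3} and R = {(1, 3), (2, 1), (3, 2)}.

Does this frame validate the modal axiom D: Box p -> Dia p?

Yes

Axiom D corresponds to the accessibility relation being serial.
Serial: yes — every world has a successor (e.g. 1 R 3).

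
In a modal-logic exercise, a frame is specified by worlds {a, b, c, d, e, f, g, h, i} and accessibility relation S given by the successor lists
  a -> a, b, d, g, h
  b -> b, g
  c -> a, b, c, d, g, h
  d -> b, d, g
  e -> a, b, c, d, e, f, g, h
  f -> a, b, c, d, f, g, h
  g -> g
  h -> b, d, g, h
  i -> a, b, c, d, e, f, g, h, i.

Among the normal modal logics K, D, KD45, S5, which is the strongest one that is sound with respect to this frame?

D

Serial (axiom D): yes — every world has a successor (e.g. a S a).
Euclidean (axiom 5): no — a S b and a S d, but not b S d.
Transitive (axiom 4): yes — every two-step S-path is closed by a direct edge.
Reflexive (axiom T): yes — every world is S-related to itself.
So F validates K, D; KD45 would additionally require S to be Euclidean. The strongest is D.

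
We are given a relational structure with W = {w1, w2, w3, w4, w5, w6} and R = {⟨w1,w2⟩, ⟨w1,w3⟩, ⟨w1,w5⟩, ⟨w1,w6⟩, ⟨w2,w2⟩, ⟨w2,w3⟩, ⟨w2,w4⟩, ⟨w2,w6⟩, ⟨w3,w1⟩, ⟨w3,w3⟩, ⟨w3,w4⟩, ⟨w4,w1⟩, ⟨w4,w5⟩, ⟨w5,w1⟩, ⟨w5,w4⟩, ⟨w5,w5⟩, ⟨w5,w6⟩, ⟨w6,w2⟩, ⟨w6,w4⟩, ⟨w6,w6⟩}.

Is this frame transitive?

Transitive: no — w1 R w2 and w2 R w4, but not w1 R w4.

No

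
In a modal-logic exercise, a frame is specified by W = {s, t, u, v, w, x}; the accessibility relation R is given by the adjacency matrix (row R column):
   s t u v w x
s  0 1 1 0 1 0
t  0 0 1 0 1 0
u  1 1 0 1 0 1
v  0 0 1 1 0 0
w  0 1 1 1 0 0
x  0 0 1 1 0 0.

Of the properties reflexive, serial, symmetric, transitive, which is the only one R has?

Reflexive: no — s is not related to itself.
Serial: yes — every world has a successor (e.g. s R t).
Symmetric: no — s R t but not t R s.
Transitive: no — s R u and u R v, but not s R v.
Only serial holds.

serial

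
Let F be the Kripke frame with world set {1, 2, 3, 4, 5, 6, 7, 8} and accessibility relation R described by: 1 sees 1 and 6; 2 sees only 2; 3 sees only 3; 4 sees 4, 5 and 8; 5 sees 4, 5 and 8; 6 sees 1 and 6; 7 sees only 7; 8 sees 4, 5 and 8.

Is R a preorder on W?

Reflexive: yes — every world is R-related to itself.
Transitive: yes — every two-step R-path is closed by a direct edge.
So R is a preorder.

Yes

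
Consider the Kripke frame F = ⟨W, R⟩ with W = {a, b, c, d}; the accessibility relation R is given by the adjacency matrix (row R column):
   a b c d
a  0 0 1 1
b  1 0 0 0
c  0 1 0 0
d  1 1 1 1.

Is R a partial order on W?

Reflexive: no — a is not related to itself.
Transitive: no — a R c and c R b, but not a R b.
Antisymmetric: no — a R d and d R a with a ≠ d.
So R is not a partial order.

No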